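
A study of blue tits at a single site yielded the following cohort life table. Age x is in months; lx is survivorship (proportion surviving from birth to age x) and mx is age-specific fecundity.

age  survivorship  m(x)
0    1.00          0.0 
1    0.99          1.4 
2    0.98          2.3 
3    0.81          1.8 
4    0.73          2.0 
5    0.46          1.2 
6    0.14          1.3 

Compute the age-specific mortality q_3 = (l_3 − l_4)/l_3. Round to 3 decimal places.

q_3 = (l_3 − l_4) / l_3 = (0.81 − 0.73) / 0.81
     = 0.08 / 0.81 = 0.098765… → 0.099

0.099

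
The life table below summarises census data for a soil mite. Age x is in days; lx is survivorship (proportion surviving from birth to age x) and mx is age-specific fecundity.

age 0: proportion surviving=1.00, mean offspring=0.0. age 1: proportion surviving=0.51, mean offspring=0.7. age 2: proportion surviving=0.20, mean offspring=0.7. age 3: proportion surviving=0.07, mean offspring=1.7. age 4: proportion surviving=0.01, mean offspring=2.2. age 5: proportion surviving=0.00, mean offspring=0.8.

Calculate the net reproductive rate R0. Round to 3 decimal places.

0.638

lx·mx by age: 0, 0.357, 0.14, 0.119, 0.022, 0
R0 = Σ lx·mx = 0.638 → 0.638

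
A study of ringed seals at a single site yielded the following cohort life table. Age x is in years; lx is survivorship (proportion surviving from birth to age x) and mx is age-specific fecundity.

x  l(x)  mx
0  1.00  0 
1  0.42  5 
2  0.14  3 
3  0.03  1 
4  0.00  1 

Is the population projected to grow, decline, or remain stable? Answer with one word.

R0 = Σ lx·mx = 0 + 2.1 + 0.42 + 0.03 + 0 = 2.55
R0 > 1, so the population is growing.

growing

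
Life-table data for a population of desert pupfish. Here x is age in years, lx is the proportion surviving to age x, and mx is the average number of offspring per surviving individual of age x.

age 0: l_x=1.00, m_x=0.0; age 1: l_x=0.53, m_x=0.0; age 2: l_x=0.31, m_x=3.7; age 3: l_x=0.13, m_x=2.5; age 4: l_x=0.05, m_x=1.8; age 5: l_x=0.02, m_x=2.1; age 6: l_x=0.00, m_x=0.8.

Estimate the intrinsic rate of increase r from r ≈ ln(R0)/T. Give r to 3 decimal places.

0.197

R0 = Σ lx·mx = 0 + 0 + 1.147 + 0.325 + 0.09 + 0.042 + 0 = 1.604
Σ x·lx·mx = 3.839; T = 3.839/1.604 = 2.39339…
r ≈ ln(R0)/T = ln(1.604)/2.39339… = 0.19742… → 0.197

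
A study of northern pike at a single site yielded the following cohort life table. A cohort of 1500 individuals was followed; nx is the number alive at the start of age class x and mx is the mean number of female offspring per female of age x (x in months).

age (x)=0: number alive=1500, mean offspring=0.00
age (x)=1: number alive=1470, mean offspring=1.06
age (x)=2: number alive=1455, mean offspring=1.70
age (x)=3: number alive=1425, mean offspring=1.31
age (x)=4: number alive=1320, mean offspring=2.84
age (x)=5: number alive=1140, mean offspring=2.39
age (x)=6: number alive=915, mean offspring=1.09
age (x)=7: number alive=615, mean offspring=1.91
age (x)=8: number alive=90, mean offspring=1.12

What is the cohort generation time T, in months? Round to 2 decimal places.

lx = nx/n0 = nx/1500: 1, 0.98, 0.97, 0.95, 0.88, 0.76, 0.61, 0.41, 0.06
lx·mx: 0, 1.0388, 1.649, 1.2445, 2.4992, 1.8164, 0.6649, 0.7831, 0.0672 → R0 = 9.7631
x·lx·mx: 0, 1.0388, 3.298, 3.7335, 9.9968, 9.082, 3.9894, 5.4817, 0.5376 → Σ = 37.1578
T = 37.1578 / 9.7631 = 3.805943… → 3.81

3.81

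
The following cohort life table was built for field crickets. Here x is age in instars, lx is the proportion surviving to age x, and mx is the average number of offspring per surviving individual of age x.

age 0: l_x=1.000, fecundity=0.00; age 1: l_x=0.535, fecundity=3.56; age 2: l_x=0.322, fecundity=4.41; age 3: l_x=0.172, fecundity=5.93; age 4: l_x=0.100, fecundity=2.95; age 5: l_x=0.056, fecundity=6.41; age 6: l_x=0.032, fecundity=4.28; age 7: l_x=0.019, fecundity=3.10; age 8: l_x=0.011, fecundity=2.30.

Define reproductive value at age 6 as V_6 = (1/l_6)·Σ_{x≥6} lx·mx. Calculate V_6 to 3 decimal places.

6.911

lx·mx for x ≥ 6: 0.13696, 0.0589, 0.0253 → sum = 0.22116
V_6 = 0.22116 / l_6 = 0.22116 / 0.032 = 6.91125 → 6.911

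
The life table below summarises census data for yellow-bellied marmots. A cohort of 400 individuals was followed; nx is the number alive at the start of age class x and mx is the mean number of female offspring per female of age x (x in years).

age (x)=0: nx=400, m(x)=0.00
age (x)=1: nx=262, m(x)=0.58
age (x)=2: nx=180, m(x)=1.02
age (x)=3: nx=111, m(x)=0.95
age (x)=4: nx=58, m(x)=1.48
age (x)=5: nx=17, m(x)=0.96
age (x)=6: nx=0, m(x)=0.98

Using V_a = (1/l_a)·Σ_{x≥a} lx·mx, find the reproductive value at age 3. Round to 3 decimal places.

1.870

lx = nx/n0 = nx/400: 1, 0.655, 0.45, 0.2775, 0.145, 0.0425, 0
lx·mx for x ≥ 3: 0.263625, 0.2146, 0.0408, 0 → sum = 0.519025
V_3 = 0.519025 / l_3 = 0.519025 / 0.2775 = 1.87036… → 1.870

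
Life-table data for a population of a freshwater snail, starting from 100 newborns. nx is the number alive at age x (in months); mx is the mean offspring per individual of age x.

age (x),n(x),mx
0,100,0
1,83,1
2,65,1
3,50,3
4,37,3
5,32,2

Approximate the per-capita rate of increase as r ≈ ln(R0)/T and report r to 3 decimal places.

0.515

lx = nx/n0 = nx/100: 1, 0.83, 0.65, 0.5, 0.37, 0.32
R0 = Σ lx·mx = 0 + 0.83 + 0.65 + 1.5 + 1.11 + 0.64 = 4.73
Σ x·lx·mx = 14.27; T = 14.27/4.73 = 3.01691…
r ≈ ln(R0)/T = ln(4.73)/3.01691… = 0.51507… → 0.515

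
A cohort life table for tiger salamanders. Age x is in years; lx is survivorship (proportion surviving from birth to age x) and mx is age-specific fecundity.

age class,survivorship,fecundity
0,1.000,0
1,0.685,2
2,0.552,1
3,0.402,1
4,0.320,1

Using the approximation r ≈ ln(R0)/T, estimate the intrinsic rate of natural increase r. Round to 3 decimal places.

0.518

R0 = Σ lx·mx = 0 + 1.37 + 0.552 + 0.402 + 0.32 = 2.644
Σ x·lx·mx = 4.96; T = 4.96/2.644 = 1.87595…
r ≈ ln(R0)/T = ln(2.644)/1.87595… = 0.51829… → 0.518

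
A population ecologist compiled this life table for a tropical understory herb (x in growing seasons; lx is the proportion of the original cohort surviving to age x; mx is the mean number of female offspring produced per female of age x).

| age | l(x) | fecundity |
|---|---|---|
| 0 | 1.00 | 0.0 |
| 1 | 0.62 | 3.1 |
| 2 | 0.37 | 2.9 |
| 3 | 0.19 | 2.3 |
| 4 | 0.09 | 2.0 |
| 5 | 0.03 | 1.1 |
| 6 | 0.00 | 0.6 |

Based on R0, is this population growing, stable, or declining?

growing

R0 = Σ lx·mx = 0 + 1.922 + 1.073 + 0.437 + 0.18 + 0.033 + 0 = 3.645
R0 > 1, so the population is growing.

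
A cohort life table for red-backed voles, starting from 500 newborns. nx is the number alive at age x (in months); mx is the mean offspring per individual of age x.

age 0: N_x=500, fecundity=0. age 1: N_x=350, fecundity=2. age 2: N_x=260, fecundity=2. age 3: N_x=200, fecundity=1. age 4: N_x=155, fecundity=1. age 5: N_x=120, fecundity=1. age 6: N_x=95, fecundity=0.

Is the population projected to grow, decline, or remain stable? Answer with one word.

lx = nx/n0 = nx/500: 1, 0.7, 0.52, 0.4, 0.31, 0.24, 0.19
R0 = Σ lx·mx = 0 + 1.4 + 1.04 + 0.4 + 0.31 + 0.24 + 0 = 3.39
R0 > 1, so the population is growing.

growing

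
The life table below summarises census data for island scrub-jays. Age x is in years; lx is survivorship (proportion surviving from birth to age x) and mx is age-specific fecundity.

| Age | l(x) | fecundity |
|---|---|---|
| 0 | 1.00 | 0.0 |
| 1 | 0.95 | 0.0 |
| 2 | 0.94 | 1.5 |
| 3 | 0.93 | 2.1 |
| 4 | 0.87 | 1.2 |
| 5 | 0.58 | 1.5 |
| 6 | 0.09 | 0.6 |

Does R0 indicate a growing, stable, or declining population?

growing

R0 = Σ lx·mx = 0 + 0 + 1.41 + 1.953 + 1.044 + 0.87 + 0.054 = 5.331
R0 > 1, so the population is growing.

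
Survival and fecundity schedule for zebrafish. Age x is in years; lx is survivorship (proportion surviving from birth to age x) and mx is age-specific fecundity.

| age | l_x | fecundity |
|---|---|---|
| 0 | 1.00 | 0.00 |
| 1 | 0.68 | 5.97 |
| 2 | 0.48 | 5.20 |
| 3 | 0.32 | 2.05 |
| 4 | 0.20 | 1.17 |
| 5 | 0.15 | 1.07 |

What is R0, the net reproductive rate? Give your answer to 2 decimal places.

7.61

lx·mx by age: 0, 4.0596, 2.496, 0.656, 0.234, 0.1605
R0 = Σ lx·mx = 7.6061 → 7.61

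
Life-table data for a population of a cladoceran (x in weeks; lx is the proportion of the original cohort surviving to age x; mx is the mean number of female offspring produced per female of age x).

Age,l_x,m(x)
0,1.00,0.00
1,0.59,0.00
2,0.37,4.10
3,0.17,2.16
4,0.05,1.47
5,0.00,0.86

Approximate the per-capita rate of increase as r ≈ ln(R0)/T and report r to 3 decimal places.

0.297

R0 = Σ lx·mx = 0 + 0 + 1.517 + 0.3672 + 0.0735 + 0 = 1.9577
Σ x·lx·mx = 4.4296; T = 4.4296/1.9577 = 2.26266…
r ≈ ln(R0)/T = ln(1.9577)/2.26266… = 0.29689… → 0.297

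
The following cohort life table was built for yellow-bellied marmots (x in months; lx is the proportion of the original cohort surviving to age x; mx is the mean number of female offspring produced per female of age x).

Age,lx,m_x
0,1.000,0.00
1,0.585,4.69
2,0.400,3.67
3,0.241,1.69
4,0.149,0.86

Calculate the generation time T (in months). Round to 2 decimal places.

lx·mx: 0, 2.74365, 1.468, 0.40729, 0.12814 → R0 = 4.74708
x·lx·mx: 0, 2.74365, 2.936, 1.22187, 0.51256 → Σ = 7.41408
T = 7.41408 / 4.74708 = 1.561819… → 1.56

1.56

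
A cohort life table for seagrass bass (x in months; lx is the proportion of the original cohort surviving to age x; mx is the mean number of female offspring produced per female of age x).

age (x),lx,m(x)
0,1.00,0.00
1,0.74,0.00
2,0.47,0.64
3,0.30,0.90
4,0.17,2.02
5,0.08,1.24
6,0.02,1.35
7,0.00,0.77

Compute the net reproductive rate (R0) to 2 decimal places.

1.04

lx·mx by age: 0, 0, 0.3008, 0.27, 0.3434, 0.0992, 0.027, 0
R0 = Σ lx·mx = 1.0404 → 1.04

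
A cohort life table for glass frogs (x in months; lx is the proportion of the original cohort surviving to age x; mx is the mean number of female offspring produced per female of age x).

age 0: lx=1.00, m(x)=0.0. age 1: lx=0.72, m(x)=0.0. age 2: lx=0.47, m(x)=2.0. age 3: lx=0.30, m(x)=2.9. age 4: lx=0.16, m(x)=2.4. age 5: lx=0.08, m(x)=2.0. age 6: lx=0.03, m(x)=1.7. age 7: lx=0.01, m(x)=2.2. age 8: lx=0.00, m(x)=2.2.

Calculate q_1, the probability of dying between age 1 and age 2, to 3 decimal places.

q_1 = (l_1 − l_2) / l_1 = (0.72 − 0.47) / 0.72
     = 0.25 / 0.72 = 0.347222… → 0.347

0.347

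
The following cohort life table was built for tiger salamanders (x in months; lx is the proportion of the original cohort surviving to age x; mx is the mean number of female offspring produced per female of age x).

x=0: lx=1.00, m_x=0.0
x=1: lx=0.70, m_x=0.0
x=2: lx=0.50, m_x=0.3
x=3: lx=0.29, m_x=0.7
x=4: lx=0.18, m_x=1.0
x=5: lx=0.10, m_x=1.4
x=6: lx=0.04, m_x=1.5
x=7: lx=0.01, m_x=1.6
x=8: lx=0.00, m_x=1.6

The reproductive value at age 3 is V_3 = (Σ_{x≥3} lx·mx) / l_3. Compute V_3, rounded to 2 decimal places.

2.07

lx·mx for x ≥ 3: 0.203, 0.18, 0.14, 0.06, 0.016, 0 → sum = 0.599
V_3 = 0.599 / l_3 = 0.599 / 0.29 = 2.065517… → 2.07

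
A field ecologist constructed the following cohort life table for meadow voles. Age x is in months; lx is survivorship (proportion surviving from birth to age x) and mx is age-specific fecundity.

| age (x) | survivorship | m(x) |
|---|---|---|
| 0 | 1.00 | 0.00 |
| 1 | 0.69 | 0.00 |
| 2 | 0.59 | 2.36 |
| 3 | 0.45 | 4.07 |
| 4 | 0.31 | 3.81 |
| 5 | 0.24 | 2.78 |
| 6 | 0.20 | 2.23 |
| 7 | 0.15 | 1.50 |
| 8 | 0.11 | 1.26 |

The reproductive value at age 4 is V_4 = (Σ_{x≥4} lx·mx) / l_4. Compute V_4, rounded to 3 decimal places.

8.574

lx·mx for x ≥ 4: 1.1811, 0.6672, 0.446, 0.225, 0.1386 → sum = 2.6579
V_4 = 2.6579 / l_4 = 2.6579 / 0.31 = 8.573871… → 8.574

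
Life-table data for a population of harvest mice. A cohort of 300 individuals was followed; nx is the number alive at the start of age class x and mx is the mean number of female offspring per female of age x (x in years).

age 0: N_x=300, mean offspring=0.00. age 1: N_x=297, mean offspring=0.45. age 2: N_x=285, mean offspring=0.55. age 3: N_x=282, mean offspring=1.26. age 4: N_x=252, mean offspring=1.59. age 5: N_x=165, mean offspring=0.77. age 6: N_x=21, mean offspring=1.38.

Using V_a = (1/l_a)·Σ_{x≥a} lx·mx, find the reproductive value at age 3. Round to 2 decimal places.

3.23

lx = nx/n0 = nx/300: 1, 0.99, 0.95, 0.94, 0.84, 0.55, 0.07
lx·mx for x ≥ 3: 1.1844, 1.3356, 0.4235, 0.0966 → sum = 3.0401
V_3 = 3.0401 / l_3 = 3.0401 / 0.94 = 3.234149… → 3.23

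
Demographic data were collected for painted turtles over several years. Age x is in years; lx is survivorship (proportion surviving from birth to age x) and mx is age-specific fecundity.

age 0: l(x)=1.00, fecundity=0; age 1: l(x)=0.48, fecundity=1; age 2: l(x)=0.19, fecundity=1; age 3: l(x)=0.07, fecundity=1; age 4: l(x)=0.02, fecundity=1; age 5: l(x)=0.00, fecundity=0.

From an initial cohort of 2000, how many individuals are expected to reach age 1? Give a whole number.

960

Expected survivors = N0 · l_1 = 2000 × 0.48 = 960 → 960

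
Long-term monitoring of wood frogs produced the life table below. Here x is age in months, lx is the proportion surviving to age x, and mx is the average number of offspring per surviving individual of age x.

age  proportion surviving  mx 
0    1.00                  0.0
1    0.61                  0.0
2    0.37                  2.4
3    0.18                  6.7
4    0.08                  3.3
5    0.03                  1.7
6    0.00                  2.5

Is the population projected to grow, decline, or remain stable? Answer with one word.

R0 = Σ lx·mx = 0 + 0 + 0.888 + 1.206 + 0.264 + 0.051 + 0 = 2.409
R0 > 1, so the population is growing.

growing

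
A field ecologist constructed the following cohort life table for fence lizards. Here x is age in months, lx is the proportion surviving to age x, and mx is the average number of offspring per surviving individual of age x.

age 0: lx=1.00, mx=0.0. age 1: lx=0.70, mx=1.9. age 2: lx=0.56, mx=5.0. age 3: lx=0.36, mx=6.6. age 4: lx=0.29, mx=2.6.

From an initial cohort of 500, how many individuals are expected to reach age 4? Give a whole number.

145

Expected survivors = N0 · l_4 = 500 × 0.29 = 145 → 145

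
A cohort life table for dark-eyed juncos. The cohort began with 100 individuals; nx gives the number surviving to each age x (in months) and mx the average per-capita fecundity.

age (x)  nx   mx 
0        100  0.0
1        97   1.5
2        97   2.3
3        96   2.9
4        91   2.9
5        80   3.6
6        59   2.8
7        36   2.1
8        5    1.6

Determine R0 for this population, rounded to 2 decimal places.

lx = nx/n0 = nx/100: 1, 0.97, 0.97, 0.96, 0.91, 0.8, 0.59, 0.36, 0.05
lx·mx by age: 0, 1.455, 2.231, 2.784, 2.639, 2.88, 1.652, 0.756, 0.08
R0 = Σ lx·mx = 14.477 → 14.48

14.48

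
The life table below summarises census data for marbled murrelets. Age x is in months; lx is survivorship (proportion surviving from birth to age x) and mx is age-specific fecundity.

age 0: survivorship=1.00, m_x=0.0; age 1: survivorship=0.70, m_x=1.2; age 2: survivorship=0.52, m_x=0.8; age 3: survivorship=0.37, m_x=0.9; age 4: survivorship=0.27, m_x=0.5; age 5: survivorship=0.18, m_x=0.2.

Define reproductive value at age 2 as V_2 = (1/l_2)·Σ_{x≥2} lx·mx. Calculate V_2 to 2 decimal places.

lx·mx for x ≥ 2: 0.416, 0.333, 0.135, 0.036 → sum = 0.92
V_2 = 0.92 / l_2 = 0.92 / 0.52 = 1.769231… → 1.77

1.77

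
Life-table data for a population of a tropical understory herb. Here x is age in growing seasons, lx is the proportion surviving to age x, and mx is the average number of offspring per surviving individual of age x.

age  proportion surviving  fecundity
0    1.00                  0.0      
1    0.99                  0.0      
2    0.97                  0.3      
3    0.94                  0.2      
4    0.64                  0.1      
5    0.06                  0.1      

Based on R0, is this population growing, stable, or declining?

declining

R0 = Σ lx·mx = 0 + 0 + 0.291 + 0.188 + 0.064 + 0.006 = 0.549
R0 < 1, so the population is declining.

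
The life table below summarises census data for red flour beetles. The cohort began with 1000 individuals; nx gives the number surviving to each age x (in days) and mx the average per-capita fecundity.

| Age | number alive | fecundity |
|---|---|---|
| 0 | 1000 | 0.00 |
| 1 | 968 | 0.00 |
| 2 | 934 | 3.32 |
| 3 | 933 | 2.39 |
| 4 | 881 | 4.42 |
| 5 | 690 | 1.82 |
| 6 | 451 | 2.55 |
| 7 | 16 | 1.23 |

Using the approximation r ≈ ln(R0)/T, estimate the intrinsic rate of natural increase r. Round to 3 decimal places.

lx = nx/n0 = nx/1000: 1, 0.968, 0.934, 0.933, 0.881, 0.69, 0.451, 0.016
R0 = Σ lx·mx = 0 + 0 + 3.10088 + 2.22987 + 3.89402 + 1.2558 + 1.15005 + 0.01968 = 11.6503
Σ x·lx·mx = 41.78451; T = 41.78451/11.6503 = 3.58656…
r ≈ ln(R0)/T = ln(11.6503)/3.58656… = 0.68459… → 0.685

0.685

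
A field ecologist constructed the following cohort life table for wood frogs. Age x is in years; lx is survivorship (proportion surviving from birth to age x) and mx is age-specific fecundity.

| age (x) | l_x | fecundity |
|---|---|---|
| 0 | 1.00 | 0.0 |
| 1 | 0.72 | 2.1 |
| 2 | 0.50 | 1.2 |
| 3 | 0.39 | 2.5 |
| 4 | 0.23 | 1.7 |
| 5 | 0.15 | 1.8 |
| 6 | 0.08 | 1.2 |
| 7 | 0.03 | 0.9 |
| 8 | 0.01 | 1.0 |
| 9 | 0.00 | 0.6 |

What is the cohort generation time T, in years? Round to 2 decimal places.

lx·mx: 0, 1.512, 0.6, 0.975, 0.391, 0.27, 0.096, 0.027, 0.01, 0 → R0 = 3.881
x·lx·mx: 0, 1.512, 1.2, 2.925, 1.564, 1.35, 0.576, 0.189, 0.08, 0 → Σ = 9.396
T = 9.396 / 3.881 = 2.421026… → 2.42

2.42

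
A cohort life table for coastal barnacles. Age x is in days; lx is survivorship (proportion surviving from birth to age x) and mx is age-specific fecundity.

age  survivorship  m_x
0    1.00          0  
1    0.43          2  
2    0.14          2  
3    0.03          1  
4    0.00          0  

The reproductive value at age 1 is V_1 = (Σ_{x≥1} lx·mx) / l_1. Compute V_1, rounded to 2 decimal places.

2.72

lx·mx for x ≥ 1: 0.86, 0.28, 0.03, 0 → sum = 1.17
V_1 = 1.17 / l_1 = 1.17 / 0.43 = 2.72093… → 2.72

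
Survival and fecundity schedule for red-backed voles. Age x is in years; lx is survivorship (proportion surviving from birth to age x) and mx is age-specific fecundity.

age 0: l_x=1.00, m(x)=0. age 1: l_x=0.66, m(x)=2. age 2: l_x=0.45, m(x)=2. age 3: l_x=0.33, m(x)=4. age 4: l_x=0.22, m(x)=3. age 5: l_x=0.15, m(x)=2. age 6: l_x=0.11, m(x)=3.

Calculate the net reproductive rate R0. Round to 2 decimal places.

lx·mx by age: 0, 1.32, 0.9, 1.32, 0.66, 0.3, 0.33
R0 = Σ lx·mx = 4.83 → 4.83

4.83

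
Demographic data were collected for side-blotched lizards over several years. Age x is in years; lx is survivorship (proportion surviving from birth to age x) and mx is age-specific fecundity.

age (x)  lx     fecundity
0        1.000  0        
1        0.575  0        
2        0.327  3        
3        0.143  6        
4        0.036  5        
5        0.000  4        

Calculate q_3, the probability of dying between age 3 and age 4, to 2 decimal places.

q_3 = (l_3 − l_4) / l_3 = (0.143 − 0.036) / 0.143
     = 0.107 / 0.143 = 0.748252… → 0.75

0.75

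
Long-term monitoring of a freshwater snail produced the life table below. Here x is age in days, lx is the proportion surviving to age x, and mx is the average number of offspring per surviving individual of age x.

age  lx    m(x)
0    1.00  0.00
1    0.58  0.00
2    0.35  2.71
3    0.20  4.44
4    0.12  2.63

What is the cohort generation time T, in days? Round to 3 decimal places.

lx·mx: 0, 0, 0.9485, 0.888, 0.3156 → R0 = 2.1521
x·lx·mx: 0, 0, 1.897, 2.664, 1.2624 → Σ = 5.8234
T = 5.8234 / 2.1521 = 2.705915… → 2.706

2.706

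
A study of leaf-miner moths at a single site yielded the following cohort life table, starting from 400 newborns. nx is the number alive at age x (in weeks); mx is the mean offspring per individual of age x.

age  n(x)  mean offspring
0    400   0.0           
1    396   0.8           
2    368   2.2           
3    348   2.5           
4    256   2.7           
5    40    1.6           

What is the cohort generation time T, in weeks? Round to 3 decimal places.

lx = nx/n0 = nx/400: 1, 0.99, 0.92, 0.87, 0.64, 0.1
lx·mx: 0, 0.792, 2.024, 2.175, 1.728, 0.16 → R0 = 6.879
x·lx·mx: 0, 0.792, 4.048, 6.525, 6.912, 0.8 → Σ = 19.077
T = 19.077 / 6.879 = 2.773223… → 2.773

2.773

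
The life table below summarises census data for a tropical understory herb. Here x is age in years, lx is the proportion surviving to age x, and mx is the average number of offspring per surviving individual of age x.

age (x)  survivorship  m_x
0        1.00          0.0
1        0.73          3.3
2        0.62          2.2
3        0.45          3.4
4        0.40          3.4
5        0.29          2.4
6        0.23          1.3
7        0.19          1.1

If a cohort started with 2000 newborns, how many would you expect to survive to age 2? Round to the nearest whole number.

Expected survivors = N0 · l_2 = 2000 × 0.62 = 1240 → 1240

1240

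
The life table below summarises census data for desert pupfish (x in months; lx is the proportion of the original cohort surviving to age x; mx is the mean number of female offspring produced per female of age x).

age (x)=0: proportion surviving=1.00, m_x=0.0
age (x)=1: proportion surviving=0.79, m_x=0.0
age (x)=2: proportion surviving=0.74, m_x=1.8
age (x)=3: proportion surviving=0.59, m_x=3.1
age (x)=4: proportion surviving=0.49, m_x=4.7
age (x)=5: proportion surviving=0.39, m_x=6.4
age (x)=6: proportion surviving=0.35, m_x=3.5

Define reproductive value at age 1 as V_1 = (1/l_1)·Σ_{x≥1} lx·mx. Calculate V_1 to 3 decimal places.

lx·mx for x ≥ 1: 0, 1.332, 1.829, 2.303, 2.496, 1.225 → sum = 9.185
V_1 = 9.185 / l_1 = 9.185 / 0.79 = 11.626582… → 11.627

11.627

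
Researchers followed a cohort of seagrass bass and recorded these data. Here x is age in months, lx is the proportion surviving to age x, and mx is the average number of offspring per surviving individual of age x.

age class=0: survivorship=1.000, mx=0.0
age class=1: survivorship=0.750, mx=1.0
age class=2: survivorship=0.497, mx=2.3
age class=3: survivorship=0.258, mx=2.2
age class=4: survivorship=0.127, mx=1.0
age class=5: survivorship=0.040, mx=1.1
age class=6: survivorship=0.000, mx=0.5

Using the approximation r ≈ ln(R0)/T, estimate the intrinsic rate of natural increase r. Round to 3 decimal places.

R0 = Σ lx·mx = 0 + 0.75 + 1.1431 + 0.5676 + 0.127 + 0.044 + 0 = 2.6317
Σ x·lx·mx = 5.467; T = 5.467/2.6317 = 2.07736…
r ≈ ln(R0)/T = ln(2.6317)/2.07736… = 0.4658… → 0.466

0.466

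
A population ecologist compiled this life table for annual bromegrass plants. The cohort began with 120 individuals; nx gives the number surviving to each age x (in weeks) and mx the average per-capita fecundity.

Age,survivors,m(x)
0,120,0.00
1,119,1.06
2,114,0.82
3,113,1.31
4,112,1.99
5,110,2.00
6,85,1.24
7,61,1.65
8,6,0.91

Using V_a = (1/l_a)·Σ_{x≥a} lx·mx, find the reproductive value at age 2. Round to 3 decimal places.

7.859

lx = nx/n0 = nx/120: 1, 0.99167…, 0.95, 0.94167…, 0.93333…, 0.91667…, 0.70833…, 0.50833…, 0.05
lx·mx for x ≥ 2: 0.779, 1.233583…, 1.857333…, 1.833333…, 0.878333…, 0.83875…, 0.0455 → sum = 7.465833…
V_2 = 7.465833… / l_2 = 7.465833… / 0.95 = 7.858772… → 7.859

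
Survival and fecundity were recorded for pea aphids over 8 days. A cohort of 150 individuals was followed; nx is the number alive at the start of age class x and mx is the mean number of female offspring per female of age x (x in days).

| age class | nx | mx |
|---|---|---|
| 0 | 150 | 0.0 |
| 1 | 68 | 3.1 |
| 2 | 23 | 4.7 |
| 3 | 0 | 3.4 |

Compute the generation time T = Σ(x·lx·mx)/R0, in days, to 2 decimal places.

lx = nx/n0 = nx/150: 1, 0.45333…, 0.15333…, 0
lx·mx: 0, 1.405333…, 0.720667…, 0 → R0 = 2.126…
x·lx·mx: 0, 1.405333…, 1.441333…, 0 → Σ = 2.846667…
T = 2.846667… / 2.126… = 1.338978… → 1.34

1.34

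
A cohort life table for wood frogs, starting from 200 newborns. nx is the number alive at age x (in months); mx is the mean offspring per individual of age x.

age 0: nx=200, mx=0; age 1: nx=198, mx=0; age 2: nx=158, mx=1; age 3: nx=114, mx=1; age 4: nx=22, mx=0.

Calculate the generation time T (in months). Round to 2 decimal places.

lx = nx/n0 = nx/200: 1, 0.99, 0.79, 0.57, 0.11
lx·mx: 0, 0, 0.79, 0.57, 0 → R0 = 1.36
x·lx·mx: 0, 0, 1.58, 1.71, 0 → Σ = 3.29
T = 3.29 / 1.36 = 2.419118… → 2.42

2.42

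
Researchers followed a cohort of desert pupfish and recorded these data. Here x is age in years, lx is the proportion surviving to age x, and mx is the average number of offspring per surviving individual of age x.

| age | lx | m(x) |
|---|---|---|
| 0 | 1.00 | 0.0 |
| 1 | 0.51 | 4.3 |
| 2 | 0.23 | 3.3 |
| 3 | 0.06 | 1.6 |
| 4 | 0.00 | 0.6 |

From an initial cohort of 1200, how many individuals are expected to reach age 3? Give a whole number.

Expected survivors = N0 · l_3 = 1200 × 0.06 = 72 → 72

72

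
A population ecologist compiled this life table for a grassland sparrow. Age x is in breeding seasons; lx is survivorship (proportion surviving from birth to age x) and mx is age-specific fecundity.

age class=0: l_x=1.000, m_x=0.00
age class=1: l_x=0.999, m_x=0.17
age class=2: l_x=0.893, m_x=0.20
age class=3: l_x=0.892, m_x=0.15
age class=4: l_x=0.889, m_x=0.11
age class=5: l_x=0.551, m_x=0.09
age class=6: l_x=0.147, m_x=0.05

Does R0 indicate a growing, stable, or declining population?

declining

R0 = Σ lx·mx = 0 + 0.16983 + 0.1786 + 0.1338 + 0.09779 + 0.04959 + 0.00735 = 0.63696
R0 < 1, so the population is declining.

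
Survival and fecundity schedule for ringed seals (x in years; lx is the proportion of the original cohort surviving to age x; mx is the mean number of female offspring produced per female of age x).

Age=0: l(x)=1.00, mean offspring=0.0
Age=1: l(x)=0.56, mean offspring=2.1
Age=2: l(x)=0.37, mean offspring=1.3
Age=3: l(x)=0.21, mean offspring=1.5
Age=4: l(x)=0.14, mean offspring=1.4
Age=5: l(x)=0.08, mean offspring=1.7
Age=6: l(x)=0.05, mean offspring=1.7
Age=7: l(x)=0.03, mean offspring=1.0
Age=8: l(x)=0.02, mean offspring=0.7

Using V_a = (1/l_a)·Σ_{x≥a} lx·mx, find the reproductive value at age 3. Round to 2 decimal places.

3.70

lx·mx for x ≥ 3: 0.315, 0.196, 0.136, 0.085, 0.03, 0.014 → sum = 0.776
V_3 = 0.776 / l_3 = 0.776 / 0.21 = 3.695238… → 3.70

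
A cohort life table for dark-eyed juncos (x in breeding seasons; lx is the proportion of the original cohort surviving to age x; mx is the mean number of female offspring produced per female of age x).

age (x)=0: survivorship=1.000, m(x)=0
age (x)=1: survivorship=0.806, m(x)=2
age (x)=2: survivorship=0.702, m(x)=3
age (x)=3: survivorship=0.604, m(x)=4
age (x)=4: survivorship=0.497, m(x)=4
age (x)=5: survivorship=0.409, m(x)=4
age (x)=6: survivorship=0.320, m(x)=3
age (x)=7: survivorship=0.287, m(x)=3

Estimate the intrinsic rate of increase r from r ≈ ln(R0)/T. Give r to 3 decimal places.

0.692

R0 = Σ lx·mx = 0 + 1.612 + 2.106 + 2.416 + 1.988 + 1.636 + 0.96 + 0.861 = 11.579
Σ x·lx·mx = 40.991; T = 40.991/11.579 = 3.54012…
r ≈ ln(R0)/T = ln(11.579)/3.54012… = 0.69184… → 0.692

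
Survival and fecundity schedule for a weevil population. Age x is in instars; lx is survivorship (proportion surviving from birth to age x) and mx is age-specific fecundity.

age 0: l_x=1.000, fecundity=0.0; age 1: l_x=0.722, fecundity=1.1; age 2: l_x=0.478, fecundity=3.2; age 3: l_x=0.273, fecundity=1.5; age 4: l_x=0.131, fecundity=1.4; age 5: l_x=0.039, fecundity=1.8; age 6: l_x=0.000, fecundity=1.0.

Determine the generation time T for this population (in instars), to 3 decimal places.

2.065

lx·mx: 0, 0.7942, 1.5296, 0.4095, 0.1834, 0.0702, 0 → R0 = 2.9869
x·lx·mx: 0, 0.7942, 3.0592, 1.2285, 0.7336, 0.351, 0 → Σ = 6.1665
T = 6.1665 / 2.9869 = 2.064515… → 2.065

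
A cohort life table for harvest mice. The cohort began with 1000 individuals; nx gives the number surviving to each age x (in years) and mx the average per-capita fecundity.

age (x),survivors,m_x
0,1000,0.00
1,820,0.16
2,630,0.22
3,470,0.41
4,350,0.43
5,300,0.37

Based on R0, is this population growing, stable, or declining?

declining

lx = nx/n0 = nx/1000: 1, 0.82, 0.63, 0.47, 0.35, 0.3
R0 = Σ lx·mx = 0 + 0.1312 + 0.1386 + 0.1927 + 0.1505 + 0.111 = 0.724
R0 < 1, so the population is declining.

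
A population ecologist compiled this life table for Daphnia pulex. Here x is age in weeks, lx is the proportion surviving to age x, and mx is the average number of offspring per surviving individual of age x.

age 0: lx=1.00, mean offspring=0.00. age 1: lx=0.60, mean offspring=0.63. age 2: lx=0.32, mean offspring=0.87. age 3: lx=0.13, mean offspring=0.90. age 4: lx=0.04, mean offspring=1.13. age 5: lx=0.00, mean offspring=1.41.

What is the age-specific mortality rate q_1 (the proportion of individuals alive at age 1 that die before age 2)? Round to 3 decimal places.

0.467

q_1 = (l_1 − l_2) / l_1 = (0.6 − 0.32) / 0.6
     = 0.28 / 0.6 = 0.466667… → 0.467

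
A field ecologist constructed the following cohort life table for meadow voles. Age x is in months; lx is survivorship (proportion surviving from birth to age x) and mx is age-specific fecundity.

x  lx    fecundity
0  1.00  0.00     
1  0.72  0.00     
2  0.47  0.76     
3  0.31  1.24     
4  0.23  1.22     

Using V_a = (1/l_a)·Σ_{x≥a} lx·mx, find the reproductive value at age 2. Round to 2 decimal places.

lx·mx for x ≥ 2: 0.3572, 0.3844, 0.2806 → sum = 1.0222
V_2 = 1.0222 / l_2 = 1.0222 / 0.47 = 2.174894… → 2.17

2.17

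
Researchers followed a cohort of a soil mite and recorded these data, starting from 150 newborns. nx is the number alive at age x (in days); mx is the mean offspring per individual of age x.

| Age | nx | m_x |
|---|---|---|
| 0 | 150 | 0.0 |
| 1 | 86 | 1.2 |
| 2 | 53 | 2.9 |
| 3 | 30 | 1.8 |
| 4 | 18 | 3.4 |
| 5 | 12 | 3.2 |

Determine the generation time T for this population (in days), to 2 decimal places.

lx = nx/n0 = nx/150: 1, 0.57333…, 0.35333…, 0.2, 0.12, 0.08
lx·mx: 0, 0.688…, 1.024667…, 0.36, 0.408, 0.256 → R0 = 2.736667…
x·lx·mx: 0, 0.688…, 2.049333…, 1.08, 1.632, 1.28 → Σ = 6.729333…
T = 6.729333… / 2.736667… = 2.458952… → 2.46

2.46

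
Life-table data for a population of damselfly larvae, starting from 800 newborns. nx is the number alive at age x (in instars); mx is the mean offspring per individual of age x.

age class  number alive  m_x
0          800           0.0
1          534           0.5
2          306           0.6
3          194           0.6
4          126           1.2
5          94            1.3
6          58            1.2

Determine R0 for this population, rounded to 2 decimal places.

1.14

lx = nx/n0 = nx/800: 1, 0.6675, 0.3825, 0.2425, 0.1575, 0.1175, 0.0725
lx·mx by age: 0, 0.33375, 0.2295, 0.1455, 0.189, 0.15275, 0.087
R0 = Σ lx·mx = 1.1375 → 1.14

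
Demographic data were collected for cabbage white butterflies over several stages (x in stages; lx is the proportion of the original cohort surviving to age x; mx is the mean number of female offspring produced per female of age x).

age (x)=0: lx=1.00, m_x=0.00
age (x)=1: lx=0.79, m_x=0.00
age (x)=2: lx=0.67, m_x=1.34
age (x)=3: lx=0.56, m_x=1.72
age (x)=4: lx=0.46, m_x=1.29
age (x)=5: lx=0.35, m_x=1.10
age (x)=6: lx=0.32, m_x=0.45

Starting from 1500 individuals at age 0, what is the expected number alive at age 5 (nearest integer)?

Expected survivors = N0 · l_5 = 1500 × 0.35 = 525 → 525

525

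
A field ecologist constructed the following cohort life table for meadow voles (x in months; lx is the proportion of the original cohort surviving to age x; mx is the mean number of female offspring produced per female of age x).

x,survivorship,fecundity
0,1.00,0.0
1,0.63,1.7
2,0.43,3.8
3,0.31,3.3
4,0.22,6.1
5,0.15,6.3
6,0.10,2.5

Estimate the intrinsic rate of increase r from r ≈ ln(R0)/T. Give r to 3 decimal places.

R0 = Σ lx·mx = 0 + 1.071 + 1.634 + 1.023 + 1.342 + 0.945 + 0.25 = 6.265
Σ x·lx·mx = 19.001; T = 19.001/6.265 = 3.03288…
r ≈ ln(R0)/T = ln(6.265)/3.03288… = 0.60503… → 0.605

0.605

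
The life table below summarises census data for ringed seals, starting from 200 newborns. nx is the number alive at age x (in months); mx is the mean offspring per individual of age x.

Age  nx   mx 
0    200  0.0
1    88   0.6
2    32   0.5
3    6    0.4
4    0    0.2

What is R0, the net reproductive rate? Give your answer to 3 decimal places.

0.356

lx = nx/n0 = nx/200: 1, 0.44, 0.16, 0.03, 0
lx·mx by age: 0, 0.264, 0.08, 0.012, 0
R0 = Σ lx·mx = 0.356 → 0.356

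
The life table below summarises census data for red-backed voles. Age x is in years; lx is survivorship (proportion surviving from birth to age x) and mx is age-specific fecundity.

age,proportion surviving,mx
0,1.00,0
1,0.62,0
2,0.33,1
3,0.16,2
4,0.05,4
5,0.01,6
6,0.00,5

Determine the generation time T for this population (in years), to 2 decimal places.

lx·mx: 0, 0, 0.33, 0.32, 0.2, 0.06, 0 → R0 = 0.91
x·lx·mx: 0, 0, 0.66, 0.96, 0.8, 0.3, 0 → Σ = 2.72
T = 2.72 / 0.91 = 2.989011… → 2.99

2.99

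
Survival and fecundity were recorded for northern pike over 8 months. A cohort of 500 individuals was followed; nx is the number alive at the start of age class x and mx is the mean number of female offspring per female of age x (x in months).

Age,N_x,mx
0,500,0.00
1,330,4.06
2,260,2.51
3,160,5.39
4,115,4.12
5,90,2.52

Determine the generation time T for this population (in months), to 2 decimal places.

2.32

lx = nx/n0 = nx/500: 1, 0.66, 0.52, 0.32, 0.23, 0.18
lx·mx: 0, 2.6796, 1.3052, 1.7248, 0.9476, 0.4536 → R0 = 7.1108
x·lx·mx: 0, 2.6796, 2.6104, 5.1744, 3.7904, 2.268 → Σ = 16.5228
T = 16.5228 / 7.1108 = 2.32362… → 2.32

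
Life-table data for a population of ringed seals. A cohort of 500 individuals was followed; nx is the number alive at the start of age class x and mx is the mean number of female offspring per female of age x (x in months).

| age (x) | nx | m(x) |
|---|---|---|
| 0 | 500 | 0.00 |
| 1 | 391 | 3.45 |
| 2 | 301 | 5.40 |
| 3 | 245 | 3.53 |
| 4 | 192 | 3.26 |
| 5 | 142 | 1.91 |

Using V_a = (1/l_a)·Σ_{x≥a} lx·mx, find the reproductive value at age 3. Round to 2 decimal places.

7.19

lx = nx/n0 = nx/500: 1, 0.782, 0.602, 0.49, 0.384, 0.284
lx·mx for x ≥ 3: 1.7297, 1.25184, 0.54244 → sum = 3.52398
V_3 = 3.52398 / l_3 = 3.52398 / 0.49 = 7.191796… → 7.19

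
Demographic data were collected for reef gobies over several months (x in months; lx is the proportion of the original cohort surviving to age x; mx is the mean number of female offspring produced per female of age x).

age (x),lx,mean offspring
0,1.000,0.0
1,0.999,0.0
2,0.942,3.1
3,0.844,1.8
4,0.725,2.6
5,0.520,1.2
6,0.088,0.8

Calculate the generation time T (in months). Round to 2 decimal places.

3.06

lx·mx: 0, 0, 2.9202, 1.5192, 1.885, 0.624, 0.0704 → R0 = 7.0188
x·lx·mx: 0, 0, 5.8404, 4.5576, 7.54, 3.12, 0.4224 → Σ = 21.4804
T = 21.4804 / 7.0188 = 3.060409… → 3.06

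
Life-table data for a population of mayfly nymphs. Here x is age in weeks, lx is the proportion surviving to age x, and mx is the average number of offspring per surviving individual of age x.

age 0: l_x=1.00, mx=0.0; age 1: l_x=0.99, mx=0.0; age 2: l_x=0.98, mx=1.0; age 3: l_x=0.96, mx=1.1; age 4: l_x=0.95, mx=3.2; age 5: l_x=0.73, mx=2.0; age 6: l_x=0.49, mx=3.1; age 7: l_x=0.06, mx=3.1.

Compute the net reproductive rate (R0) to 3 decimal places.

lx·mx by age: 0, 0, 0.98, 1.056, 3.04, 1.46, 1.519, 0.186
R0 = Σ lx·mx = 8.241 → 8.241

8.241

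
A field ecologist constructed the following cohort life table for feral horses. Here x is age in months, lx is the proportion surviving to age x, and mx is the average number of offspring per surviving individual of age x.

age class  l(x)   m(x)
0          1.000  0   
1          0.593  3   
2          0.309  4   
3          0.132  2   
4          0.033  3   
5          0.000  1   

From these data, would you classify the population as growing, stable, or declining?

R0 = Σ lx·mx = 0 + 1.779 + 1.236 + 0.264 + 0.099 + 0 = 3.378
R0 > 1, so the population is growing.

growing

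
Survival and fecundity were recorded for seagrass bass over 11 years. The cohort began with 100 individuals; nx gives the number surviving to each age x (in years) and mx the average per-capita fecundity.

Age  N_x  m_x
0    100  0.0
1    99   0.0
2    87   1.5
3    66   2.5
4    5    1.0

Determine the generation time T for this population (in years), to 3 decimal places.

lx = nx/n0 = nx/100: 1, 0.99, 0.87, 0.66, 0.05
lx·mx: 0, 0, 1.305, 1.65, 0.05 → R0 = 3.005
x·lx·mx: 0, 0, 2.61, 4.95, 0.2 → Σ = 7.76
T = 7.76 / 3.005 = 2.582363… → 2.582

2.582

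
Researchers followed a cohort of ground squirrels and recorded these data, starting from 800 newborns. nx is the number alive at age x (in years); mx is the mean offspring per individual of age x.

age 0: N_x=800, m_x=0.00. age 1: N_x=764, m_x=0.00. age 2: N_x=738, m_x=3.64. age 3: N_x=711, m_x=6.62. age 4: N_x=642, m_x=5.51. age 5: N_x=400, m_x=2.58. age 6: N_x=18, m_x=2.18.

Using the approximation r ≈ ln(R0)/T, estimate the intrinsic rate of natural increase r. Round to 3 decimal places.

lx = nx/n0 = nx/800: 1, 0.955, 0.9225, 0.88875, 0.8025, 0.5, 0.0225
R0 = Σ lx·mx = 0 + 0 + 3.3579… + 5.88353… + 4.42178… + 1.29 + 0.04905… = 15.00225…
Σ x·lx·mx = 48.797775…; T = 48.797775…/15.00225… = 3.2527…
r ≈ ln(R0)/T = ln(15.00225…)/3.2527… = 0.8326… → 0.833

0.833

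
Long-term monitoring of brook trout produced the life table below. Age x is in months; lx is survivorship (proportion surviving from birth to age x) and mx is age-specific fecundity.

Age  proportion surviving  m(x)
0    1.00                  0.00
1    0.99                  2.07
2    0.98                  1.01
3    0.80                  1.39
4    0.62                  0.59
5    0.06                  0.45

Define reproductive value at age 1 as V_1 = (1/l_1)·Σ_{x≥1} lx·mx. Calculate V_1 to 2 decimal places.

lx·mx for x ≥ 1: 2.0493, 0.9898, 1.112, 0.3658, 0.027 → sum = 4.5439
V_1 = 4.5439 / l_1 = 4.5439 / 0.99 = 4.589798… → 4.59

4.59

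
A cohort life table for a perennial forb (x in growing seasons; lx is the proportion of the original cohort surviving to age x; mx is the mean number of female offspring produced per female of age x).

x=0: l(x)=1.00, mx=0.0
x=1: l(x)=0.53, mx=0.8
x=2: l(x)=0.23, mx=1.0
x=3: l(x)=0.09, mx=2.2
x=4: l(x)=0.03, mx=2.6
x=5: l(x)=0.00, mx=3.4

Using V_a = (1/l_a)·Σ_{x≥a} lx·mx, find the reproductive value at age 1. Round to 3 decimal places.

lx·mx for x ≥ 1: 0.424, 0.23, 0.198, 0.078, 0 → sum = 0.93
V_1 = 0.93 / l_1 = 0.93 / 0.53 = 1.754717… → 1.755

1.755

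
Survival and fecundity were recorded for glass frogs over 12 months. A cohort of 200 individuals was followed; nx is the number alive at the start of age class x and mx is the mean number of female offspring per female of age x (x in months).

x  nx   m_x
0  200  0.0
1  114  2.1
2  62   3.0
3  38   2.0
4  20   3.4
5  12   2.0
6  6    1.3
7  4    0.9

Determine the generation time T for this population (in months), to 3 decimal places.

lx = nx/n0 = nx/200: 1, 0.57, 0.31, 0.19, 0.1, 0.06, 0.03, 0.02
lx·mx: 0, 1.197, 0.93, 0.38, 0.34, 0.12, 0.039, 0.018 → R0 = 3.024
x·lx·mx: 0, 1.197, 1.86, 1.14, 1.36, 0.6, 0.234, 0.126 → Σ = 6.517
T = 6.517 / 3.024 = 2.155093… → 2.155

2.155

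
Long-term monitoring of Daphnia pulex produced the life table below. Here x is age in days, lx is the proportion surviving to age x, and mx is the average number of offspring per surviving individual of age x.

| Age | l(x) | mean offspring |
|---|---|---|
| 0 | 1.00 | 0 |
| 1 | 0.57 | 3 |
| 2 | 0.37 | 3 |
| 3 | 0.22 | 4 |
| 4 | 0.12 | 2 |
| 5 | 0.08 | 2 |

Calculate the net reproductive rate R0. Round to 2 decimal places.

4.10

lx·mx by age: 0, 1.71, 1.11, 0.88, 0.24, 0.16
R0 = Σ lx·mx = 4.1 → 4.10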